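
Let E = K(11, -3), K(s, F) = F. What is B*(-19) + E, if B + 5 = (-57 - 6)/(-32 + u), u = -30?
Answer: 4507/62 ≈ 72.694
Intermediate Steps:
E = -3
B = -247/62 (B = -5 + (-57 - 6)/(-32 - 30) = -5 - 63/(-62) = -5 - 63*(-1/62) = -5 + 63/62 = -247/62 ≈ -3.9839)
B*(-19) + E = -247/62*(-19) - 3 = 4693/62 - 3 = 4507/62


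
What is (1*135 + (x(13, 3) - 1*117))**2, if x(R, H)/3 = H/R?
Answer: 59049/169 ≈ 349.40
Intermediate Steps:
x(R, H) = 3*H/R (x(R, H) = 3*(H/R) = 3*H/R)
(1*135 + (x(13, 3) - 1*117))**2 = (1*135 + (3*3/13 - 1*117))**2 = (135 + (3*3*(1/13) - 117))**2 = (135 + (9/13 - 117))**2 = (135 - 1512/13)**2 = (243/13)**2 = 59049/169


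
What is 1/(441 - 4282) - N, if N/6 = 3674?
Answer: -84671005/3841 ≈ -22044.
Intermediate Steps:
N = 22044 (N = 6*3674 = 22044)
1/(441 - 4282) - N = 1/(441 - 4282) - 1*22044 = 1/(-3841) - 22044 = -1/3841 - 22044 = -84671005/3841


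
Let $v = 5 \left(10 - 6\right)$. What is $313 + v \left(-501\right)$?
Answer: $-9707$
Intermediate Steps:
$v = 20$ ($v = 5 \cdot 4 = 20$)
$313 + v \left(-501\right) = 313 + 20 \left(-501\right) = 313 - 10020 = -9707$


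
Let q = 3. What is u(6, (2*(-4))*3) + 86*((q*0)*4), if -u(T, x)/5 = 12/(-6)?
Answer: 10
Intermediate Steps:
u(T, x) = 10 (u(T, x) = -60/(-6) = -60*(-1)/6 = -5*(-2) = 10)
u(6, (2*(-4))*3) + 86*((q*0)*4) = 10 + 86*((3*0)*4) = 10 + 86*(0*4) = 10 + 86*0 = 10 + 0 = 10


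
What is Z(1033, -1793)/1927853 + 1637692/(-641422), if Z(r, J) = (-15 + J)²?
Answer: -530254075334/618283663483 ≈ -0.85762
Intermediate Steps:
Z(1033, -1793)/1927853 + 1637692/(-641422) = (-15 - 1793)²/1927853 + 1637692/(-641422) = (-1808)²*(1/1927853) + 1637692*(-1/641422) = 3268864*(1/1927853) - 818846/320711 = 3268864/1927853 - 818846/320711 = -530254075334/618283663483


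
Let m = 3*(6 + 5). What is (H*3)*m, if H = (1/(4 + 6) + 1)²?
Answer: 11979/100 ≈ 119.79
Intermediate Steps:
m = 33 (m = 3*11 = 33)
H = 121/100 (H = (1/10 + 1)² = (⅒ + 1)² = (11/10)² = 121/100 ≈ 1.2100)
(H*3)*m = ((121/100)*3)*33 = (363/100)*33 = 11979/100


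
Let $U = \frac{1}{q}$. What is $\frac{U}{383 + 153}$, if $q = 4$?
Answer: $\frac{1}{2144} \approx 0.00046642$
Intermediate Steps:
$U = \frac{1}{4} \approx 0.25$
$\frac{U}{383 + 153} = \frac{1}{4 \left(383 + 153\right)} = \frac{1}{4 \cdot 536} = \frac{1}{4} \cdot \frac{1}{536} = \frac{1}{2144}$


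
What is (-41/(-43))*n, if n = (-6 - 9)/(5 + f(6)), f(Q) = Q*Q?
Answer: -15/43 ≈ -0.34884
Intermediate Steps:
f(Q) = Q**2
n = -15/41 (n = (-6 - 9)/(5 + 6**2) = -15/(5 + 36) = -15/41 ≈ -0.36585)
(-41/(-43))*n = -41/(-43)*(-15/41) = -41*(-1/43)*(-15/41) = (41/43)*(-15/41) = -15/43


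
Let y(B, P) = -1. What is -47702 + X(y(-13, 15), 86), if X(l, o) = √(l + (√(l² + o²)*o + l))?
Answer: -47702 + √(-2 + 86*√7397) ≈ -47616.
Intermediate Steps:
X(l, o) = √(2*l + o*√(l² + o²)) (X(l, o) = √(l + (o*√(l² + o²) + l)) = √(l + (l + o*√(l² + o²))) = √(2*l + o*√(l² + o²)))
-47702 + X(y(-13, 15), 86) = -47702 + √(2*(-1) + 86*√((-1)² + 86²)) = -47702 + √(-2 + 86*√(1 + 7396)) = -47702 + √(-2 + 86*√7397)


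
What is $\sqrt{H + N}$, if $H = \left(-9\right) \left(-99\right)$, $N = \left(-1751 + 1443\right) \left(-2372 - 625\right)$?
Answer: $9 \sqrt{11407} \approx 961.23$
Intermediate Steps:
$N = 923076$ ($N = \left(-308\right) \left(-2997\right) = 923076$)
$H = 891$
$\sqrt{H + N} = \sqrt{891 + 923076} = \sqrt{923967} = 9 \sqrt{11407}$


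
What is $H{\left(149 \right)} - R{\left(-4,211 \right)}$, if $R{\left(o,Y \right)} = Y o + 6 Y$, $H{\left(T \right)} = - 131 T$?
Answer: $-19941$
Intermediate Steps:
$R{\left(o,Y \right)} = 6 Y + Y o$
$H{\left(149 \right)} - R{\left(-4,211 \right)} = \left(-131\right) 149 - 211 \left(6 - 4\right) = -19519 - 211 \cdot 2 = -19519 - 422 = -19941$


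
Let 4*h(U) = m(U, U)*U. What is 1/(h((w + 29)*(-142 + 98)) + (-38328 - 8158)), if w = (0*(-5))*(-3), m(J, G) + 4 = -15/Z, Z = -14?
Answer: -14/637725 ≈ -2.1953e-5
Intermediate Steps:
m(J, G) = -41/14 (m(J, G) = -4 - 15/(-14) = -4 - 15*(-1/14) = -4 + 15/14 = -41/14)
w = 0 (w = 0*(-3) = 0)
h(U) = -41*U/56 (h(U) = (-41*U/14)/4 = -41*U/56)
1/(h((w + 29)*(-142 + 98)) + (-38328 - 8158)) = 1/(-41*(0 + 29)*(-142 + 98)/56 + (-38328 - 8158)) = 1/(-1189*(-44)/56 - 46486) = 1/(-41/56*(-1276) - 46486) = 1/(13079/14 - 46486) = 1/(-637725/14) = -14/637725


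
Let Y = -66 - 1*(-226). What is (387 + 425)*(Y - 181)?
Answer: -17052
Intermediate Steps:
Y = 160 (Y = -66 + 226 = 160)
(387 + 425)*(Y - 181) = (387 + 425)*(160 - 181) = 812*(-21) = -17052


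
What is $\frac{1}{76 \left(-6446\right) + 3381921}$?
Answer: $\frac{1}{2892025} \approx 3.4578 \cdot 10^{-7}$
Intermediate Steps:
$\frac{1}{76 \left(-6446\right) + 3381921} = \frac{1}{-489896 + 3381921} = \frac{1}{2892025}$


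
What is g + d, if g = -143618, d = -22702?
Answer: -166320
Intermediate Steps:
g + d = -143618 - 22702 = -166320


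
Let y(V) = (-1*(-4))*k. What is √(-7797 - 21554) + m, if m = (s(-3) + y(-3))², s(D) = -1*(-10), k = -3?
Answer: 4 + 7*I*√599 ≈ 4.0 + 171.32*I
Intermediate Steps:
s(D) = 10
y(V) = -12 (y(V) = -1*(-4)*(-3) = 4*(-3) = -12)
m = 4 (m = (10 - 12)² = (-2)² = 4)
√(-7797 - 21554) + m = √(-7797 - 21554) + 4 = √(-29351) + 4 = 7*I*√599 + 4 = 4 + 7*I*√599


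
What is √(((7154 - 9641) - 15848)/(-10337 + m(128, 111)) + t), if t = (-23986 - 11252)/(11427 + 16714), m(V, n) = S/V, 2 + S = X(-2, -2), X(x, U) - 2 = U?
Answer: √180762093334369749522/18617213229 ≈ 0.72217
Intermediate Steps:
X(x, U) = 2 + U
S = -2 (S = -2 + (2 - 2) = -2 + 0 = -2)
m(V, n) = -2/V
t = -35238/28141 ≈ -1.2522
√(((7154 - 9641) - 15848)/(-10337 + m(128, 111)) + t) = √(((7154 - 9641) - 15848)/(-10337 - 2/128) - 35238/28141) = √((-2487 - 15848)/(-10337 - 2*1/128) - 35238/28141) = √(-18335/(-10337 - 1/64) - 35238/28141) = √(-18335/(-661569/64) - 35238/28141) = √(-18335*(-64/661569) - 35238/28141) = √(1173440/661569 - 35238/28141) = √(9709406618/18617213229) = √180762093334369749522/18617213229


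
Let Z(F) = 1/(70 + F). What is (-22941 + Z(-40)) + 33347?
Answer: 312181/30 ≈ 10406.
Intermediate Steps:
(-22941 + Z(-40)) + 33347 = (-22941 + 1/(70 - 40)) + 33347 = (-22941 + 1/30) + 33347 = -688229/30 + 33347 = 312181/30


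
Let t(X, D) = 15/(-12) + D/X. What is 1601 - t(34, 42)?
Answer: 108869/68 ≈ 1601.0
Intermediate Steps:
t(X, D) = -5/4 + D/X (t(X, D) = 15*(-1/12) + D/X = -5/4 + D/X)
1601 - t(34, 42) = 1601 - (-5/4 + 42/34) = 1601 - (-5/4 + 42*(1/34)) = 1601 - (-5/4 + 21/17) = 1601 - 1*(-1/68) = 1601 + 1/68 = 108869/68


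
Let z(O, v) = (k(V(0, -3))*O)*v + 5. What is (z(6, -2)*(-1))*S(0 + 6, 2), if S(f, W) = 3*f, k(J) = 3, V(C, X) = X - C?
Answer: 558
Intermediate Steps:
z(O, v) = 5 + 3*O*v (z(O, v) = (3*O)*v + 5 = 3*O*v + 5 = 5 + 3*O*v)
(z(6, -2)*(-1))*S(0 + 6, 2) = ((5 + 3*6*(-2))*(-1))*(3*(0 + 6)) = ((5 - 36)*(-1))*(3*6) = -31*(-1)*18 = 31*18 = 558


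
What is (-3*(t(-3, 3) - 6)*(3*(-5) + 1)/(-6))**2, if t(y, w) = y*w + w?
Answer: 7056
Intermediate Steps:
t(y, w) = w + w*y (t(y, w) = w*y + w = w + w*y)
(-3*(t(-3, 3) - 6)*(3*(-5) + 1)/(-6))**2 = (-3*(3*(1 - 3) - 6)*(3*(-5) + 1)/(-6))**2 = (-3*(3*(-2) - 6)*(-15 + 1)*(-1)/6)**2 = (-3*(-6 - 6)*(-14)*(-1)/6)**2 = (-3*(-12*(-14))*(-1)/6)**2 = (-504*(-1)/6)**2 = (-3*(-28))**2 = 84**2 = 7056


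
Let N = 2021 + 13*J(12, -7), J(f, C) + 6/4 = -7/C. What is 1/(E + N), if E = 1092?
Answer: 2/6213 ≈ 0.00032191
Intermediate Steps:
J(f, C) = -3/2 - 7/C
N = 4029/2 (N = 2021 + 13*(-3/2 - 7/(-7)) = 2021 + 13*(-3/2 - 7*(-1/7)) = 2021 + 13*(-3/2 + 1) = 2021 + 13*(-1/2) = 2021 - 13/2 = 4029/2 ≈ 2014.5)
1/(E + N) = 1/(1092 + 4029/2) = 1/(6213/2) = 2/6213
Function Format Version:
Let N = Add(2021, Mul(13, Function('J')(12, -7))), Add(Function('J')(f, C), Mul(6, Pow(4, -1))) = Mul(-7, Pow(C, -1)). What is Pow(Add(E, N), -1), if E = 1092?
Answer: Rational(2, 6213) ≈ 0.00032191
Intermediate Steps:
Function('J')(f, C) = Add(Rational(-3, 2), Mul(-7, Pow(C, -1)))
N = Rational(4029, 2) (N = Add(2021, Mul(13, Add(Rational(-3, 2), Mul(-7, Pow(-7, -1))))) = Add(2021, Mul(13, Add(Rational(-3, 2), Mul(-7, Rational(-1, 7))))) = Add(2021, Mul(13, Add(Rational(-3, 2), 1))) = Add(2021, Mul(13, Rational(-1, 2))) = Add(2021, Rational(-13, 2)) = Rational(4029, 2) ≈ 2014.5)
Pow(Add(E, N), -1) = Pow(Add(1092, Rational(4029, 2)), -1) = Pow(Rational(6213, 2), -1) = Rational(2, 6213)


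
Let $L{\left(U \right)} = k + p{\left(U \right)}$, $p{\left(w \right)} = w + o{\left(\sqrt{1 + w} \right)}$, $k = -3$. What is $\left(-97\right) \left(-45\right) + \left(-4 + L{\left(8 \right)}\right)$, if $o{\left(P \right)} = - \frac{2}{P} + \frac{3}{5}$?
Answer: $\frac{65489}{15} \approx 4365.9$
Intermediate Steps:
$o{\left(P \right)} = \frac{3}{5} - \frac{2}{P}$ ($o{\left(P \right)} = - \frac{2}{P} + 3 \cdot \frac{1}{5} = - \frac{2}{P} + \frac{3}{5} = \frac{3}{5} - \frac{2}{P}$)
$p{\left(w \right)} = \frac{3}{5} + w - \frac{2}{\sqrt{1 + w}}$ ($p{\left(w \right)} = w + \left(\frac{3}{5} - \frac{2}{\sqrt{1 + w}}\right) = \frac{3}{5} + w - \frac{2}{\sqrt{1 + w}}$)
$L{\left(U \right)} = - \frac{12}{5} + U - \frac{2}{\sqrt{1 + U}}$ ($L{\left(U \right)} = -3 + \left(\frac{3}{5} + U - \frac{2}{\sqrt{1 + U}}\right) = - \frac{12}{5} + U - \frac{2}{\sqrt{1 + U}}$)
$\left(-97\right) \left(-45\right) + \left(-4 + L{\left(8 \right)}\right) = \left(-97\right) \left(-45\right) - \left(- \frac{8}{5} + \frac{2}{\sqrt{1 + 8}}\right) = 4365 - - \frac{14}{15} = 4365 + \left(-4 + \frac{74}{15}\right) = 4365 + \frac{14}{15} = \frac{65489}{15}$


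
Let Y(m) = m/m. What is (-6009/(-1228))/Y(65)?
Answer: 6009/1228 ≈ 4.8933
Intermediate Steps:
Y(m) = 1
(-6009/(-1228))/Y(65) = -6009/(-1228)/1 = -6009*(-1/1228)*1 = (6009/1228)*1 = 6009/1228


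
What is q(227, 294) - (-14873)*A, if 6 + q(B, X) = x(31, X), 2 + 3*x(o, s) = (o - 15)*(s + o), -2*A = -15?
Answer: 679645/6 ≈ 1.1327e+5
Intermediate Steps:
A = 15/2 (A = -½*(-15) = 15/2 ≈ 7.5000)
x(o, s) = -⅔ + (-15 + o)*(o + s)/3 (x(o, s) = -⅔ + ((o - 15)*(s + o))/3 = -⅔ + ((-15 + o)*(o + s))/3 = -⅔ + (-15 + o)*(o + s)/3)
q(B, X) = 476/3 + 16*X/3 (q(B, X) = -6 + (-⅔ - 5*31 - 5*X + (⅓)*31² + (⅓)*31*X) = -6 + (-⅔ - 155 - 5*X + (⅓)*961 + 31*X/3) = -6 + (-⅔ - 155 - 5*X + 961/3 + 31*X/3) = -6 + (494/3 + 16*X/3) = 476/3 + 16*X/3)
q(227, 294) - (-14873)*A = (476/3 + (16/3)*294) - (-14873)*15/2 = (476/3 + 1568) - 1*(-223095/2) = 5180/3 + 223095/2 = 679645/6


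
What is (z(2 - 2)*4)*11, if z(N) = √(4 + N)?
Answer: 88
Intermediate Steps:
(z(2 - 2)*4)*11 = (√(4 + (2 - 2))*4)*11 = (√(4 + 0)*4)*11 = (√4*4)*11 = (2*4)*11 = 8*11 = 88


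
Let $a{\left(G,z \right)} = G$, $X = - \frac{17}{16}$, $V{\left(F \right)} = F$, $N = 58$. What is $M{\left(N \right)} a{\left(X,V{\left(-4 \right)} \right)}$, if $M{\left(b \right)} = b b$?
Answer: $- \frac{14297}{4} \approx -3574.3$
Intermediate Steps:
$M{\left(b \right)} = b^{2}$
$X = - \frac{17}{16}$ ($X = \left(-17\right) \frac{1}{16} = - \frac{17}{16} \approx -1.0625$)
$M{\left(N \right)} a{\left(X,V{\left(-4 \right)} \right)} = 58^{2} \left(- \frac{17}{16}\right) = 3364 \left(- \frac{17}{16}\right) = - \frac{14297}{4}$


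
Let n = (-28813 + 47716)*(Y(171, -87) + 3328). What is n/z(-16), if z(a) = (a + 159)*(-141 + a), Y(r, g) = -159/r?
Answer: -1194940543/426569 ≈ -2801.3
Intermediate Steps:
z(a) = (-141 + a)*(159 + a) (z(a) = (159 + a)*(-141 + a) = (-141 + a)*(159 + a))
n = 1194940543/19 (n = (-28813 + 47716)*(-159/171 + 3328) = 18903*(-159*1/171 + 3328) = 18903*(-53/57 + 3328) = 18903*(189643/57) = 1194940543/19 ≈ 6.2892e+7)
n/z(-16) = 1194940543/(19*(-22419 + (-16)² + 18*(-16))) = 1194940543/(19*(-22419 + 256 - 288)) = (1194940543/19)/(-22451) = (1194940543/19)*(-1/22451) = -1194940543/426569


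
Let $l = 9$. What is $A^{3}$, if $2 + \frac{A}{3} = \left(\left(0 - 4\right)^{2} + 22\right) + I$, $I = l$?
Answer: $2460375$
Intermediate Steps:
$I = 9$
$A = 135$ ($A = -6 + 3 \left(\left(\left(0 - 4\right)^{2} + 22\right) + 9\right) = -6 + 3 \left(\left(\left(-4\right)^{2} + 22\right) + 9\right) = -6 + 3 \left(\left(16 + 22\right) + 9\right) = -6 + 3 \left(38 + 9\right) = -6 + 3 \cdot 47 = -6 + 141 = 135$)
$A^{3} = 135^{3} = 2460375$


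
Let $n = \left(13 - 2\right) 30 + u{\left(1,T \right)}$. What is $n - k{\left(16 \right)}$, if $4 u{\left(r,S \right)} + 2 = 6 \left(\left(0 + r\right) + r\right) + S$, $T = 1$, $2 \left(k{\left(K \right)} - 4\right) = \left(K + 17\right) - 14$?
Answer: $\frac{1277}{4} \approx 319.25$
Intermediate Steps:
$k{\left(K \right)} = \frac{11}{2} + \frac{K}{2}$ ($k{\left(K \right)} = 4 + \frac{\left(K + 17\right) - 14}{2} = 4 + \frac{\left(17 + K\right) - 14}{2} = 4 + \frac{3 + K}{2} = 4 + \left(\frac{3}{2} + \frac{K}{2}\right) = \frac{11}{2} + \frac{K}{2}$)
$u{\left(r,S \right)} = - \frac{1}{2} + 3 r + \frac{S}{4}$ ($u{\left(r,S \right)} = - \frac{1}{2} + \frac{6 \left(\left(0 + r\right) + r\right) + S}{4} = - \frac{1}{2} + \frac{6 \left(r + r\right) + S}{4} = - \frac{1}{2} + \frac{6 \cdot 2 r + S}{4} = - \frac{1}{2} + \frac{12 r + S}{4} = - \frac{1}{2} + \frac{S + 12 r}{4} = - \frac{1}{2} + \left(3 r + \frac{S}{4}\right) = - \frac{1}{2} + 3 r + \frac{S}{4}$)
$n = \frac{1331}{4}$ ($n = \left(13 - 2\right) 30 + \left(- \frac{1}{2} + 3 \cdot 1 + \frac{1}{4} \cdot 1\right) = 11 \cdot 30 + \left(- \frac{1}{2} + 3 + \frac{1}{4}\right) = 330 + \frac{11}{4} = \frac{1331}{4} \approx 332.75$)
$n - k{\left(16 \right)} = \frac{1331}{4} - \left(\frac{11}{2} + \frac{1}{2} \cdot 16\right) = \frac{1331}{4} - \left(\frac{11}{2} + 8\right) = \frac{1331}{4} - \frac{27}{2} = \frac{1277}{4}$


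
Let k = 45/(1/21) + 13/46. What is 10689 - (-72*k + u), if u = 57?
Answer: 1809924/23 ≈ 78692.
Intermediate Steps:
k = 43483/46 (k = 45/(1/21) + 13*(1/46) = 45*21 + 13/46 = 945 + 13/46 = 43483/46 ≈ 945.28)
10689 - (-72*k + u) = 10689 - (-72*43483/46 + 57) = 10689 - (-1565388/23 + 57) = 10689 - 1*(-1564077/23) = 10689 + 1564077/23 = 1809924/23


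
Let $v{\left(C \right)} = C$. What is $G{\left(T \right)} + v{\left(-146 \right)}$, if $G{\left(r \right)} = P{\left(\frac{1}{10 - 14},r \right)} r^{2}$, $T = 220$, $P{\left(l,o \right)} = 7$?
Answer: $338654$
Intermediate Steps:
$G{\left(r \right)} = 7 r^{2}$
$G{\left(T \right)} + v{\left(-146 \right)} = 7 \cdot 220^{2} - 146 = 7 \cdot 48400 - 146 = 338800 - 146 = 338654$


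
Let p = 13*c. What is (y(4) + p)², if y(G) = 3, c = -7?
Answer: 7744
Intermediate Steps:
p = -91 (p = 13*(-7) = -91)
(y(4) + p)² = (3 - 91)² = (-88)² = 7744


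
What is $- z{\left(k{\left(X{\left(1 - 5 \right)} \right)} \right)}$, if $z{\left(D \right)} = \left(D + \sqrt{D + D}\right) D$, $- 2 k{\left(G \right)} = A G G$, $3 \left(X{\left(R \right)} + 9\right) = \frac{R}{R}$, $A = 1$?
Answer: $- \frac{114244}{81} + \frac{8788 i}{27} \approx -1410.4 + 325.48 i$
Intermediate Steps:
$X{\left(R \right)} = - \frac{26}{3}$ ($X{\left(R \right)} = -9 + \frac{R \frac{1}{R}}{3} = -9 + \frac{1}{3} \cdot 1 = -9 + \frac{1}{3} = - \frac{26}{3}$)
$k{\left(G \right)} = - \frac{G^{2}}{2}$ ($k{\left(G \right)} = - \frac{1 G G}{2} = - \frac{G G}{2} = - \frac{G^{2}}{2}$)
$z{\left(D \right)} = D \left(D + \sqrt{2} \sqrt{D}\right)$ ($z{\left(D \right)} = \left(D + \sqrt{2 D}\right) D = \left(D + \sqrt{2} \sqrt{D}\right) D = D \left(D + \sqrt{2} \sqrt{D}\right)$)
$- z{\left(k{\left(X{\left(1 - 5 \right)} \right)} \right)} = - (\left(- \frac{\left(- \frac{26}{3}\right)^{2}}{2}\right)^{2} + \sqrt{2} \left(- \frac{\left(- \frac{26}{3}\right)^{2}}{2}\right)^{\frac{3}{2}}) = - (\left(\left(- \frac{1}{2}\right) \frac{676}{9}\right)^{2} + \sqrt{2} \left(\left(- \frac{1}{2}\right) \frac{676}{9}\right)^{\frac{3}{2}}) = - (\left(- \frac{338}{9}\right)^{2} + \sqrt{2} \left(- \frac{338}{9}\right)^{\frac{3}{2}}) = - (\frac{114244}{81} + \sqrt{2} \left(- \frac{4394 i \sqrt{2}}{27}\right)) = - (\frac{114244}{81} - \frac{8788 i}{27}) = - \frac{114244}{81} + \frac{8788 i}{27}$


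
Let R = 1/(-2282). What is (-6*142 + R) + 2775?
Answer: 4388285/2282 ≈ 1923.0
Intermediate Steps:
R = -1/2282 ≈ -0.00043821
(-6*142 + R) + 2775 = (-6*142 - 1/2282) + 2775 = (-852 - 1/2282) + 2775 = -1944265/2282 + 2775 = 4388285/2282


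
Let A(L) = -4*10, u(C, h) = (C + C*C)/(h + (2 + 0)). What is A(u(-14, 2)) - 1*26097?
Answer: -26137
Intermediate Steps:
u(C, h) = (C + C**2)/(2 + h) (u(C, h) = (C + C**2)/(h + 2) = (C + C**2)/(2 + h))
A(L) = -40
A(u(-14, 2)) - 1*26097 = -40 - 1*26097 = -40 - 26097 = -26137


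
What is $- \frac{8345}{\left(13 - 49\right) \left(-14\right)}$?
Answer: $- \frac{8345}{504} \approx -16.558$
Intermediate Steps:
$- \frac{8345}{\left(13 - 49\right) \left(-14\right)} = - \frac{8345}{\left(-36\right) \left(-14\right)} = - \frac{8345}{504}$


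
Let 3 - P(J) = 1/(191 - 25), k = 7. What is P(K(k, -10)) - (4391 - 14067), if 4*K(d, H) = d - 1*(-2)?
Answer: 1606713/166 ≈ 9679.0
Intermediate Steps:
K(d, H) = ½ + d/4 (K(d, H) = (d - 1*(-2))/4 = (d + 2)/4 = (2 + d)/4 = ½ + d/4)
P(J) = 497/166 (P(J) = 3 - 1/(191 - 25) = 3 - 1/166 = 497/166)
P(K(k, -10)) - (4391 - 14067) = 497/166 - (4391 - 14067) = 497/166 - 1*(-9676) = 497/166 + 9676 = 1606713/166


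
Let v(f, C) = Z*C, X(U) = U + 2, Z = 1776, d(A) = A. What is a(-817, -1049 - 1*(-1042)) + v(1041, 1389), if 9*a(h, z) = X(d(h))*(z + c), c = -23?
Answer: 7408742/3 ≈ 2.4696e+6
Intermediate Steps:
X(U) = 2 + U
v(f, C) = 1776*C
a(h, z) = (-23 + z)*(2 + h)/9 (a(h, z) = ((2 + h)*(z - 23))/9 = ((2 + h)*(-23 + z))/9 = ((-23 + z)*(2 + h))/9 = (-23 + z)*(2 + h)/9)
a(-817, -1049 - 1*(-1042)) + v(1041, 1389) = (-23 + (-1049 - 1*(-1042)))*(2 - 817)/9 + 1776*1389 = (⅑)*(-23 + (-1049 + 1042))*(-815) + 2466864 = (⅑)*(-23 - 7)*(-815) + 2466864 = (⅑)*(-30)*(-815) + 2466864 = 8150/3 + 2466864 = 7408742/3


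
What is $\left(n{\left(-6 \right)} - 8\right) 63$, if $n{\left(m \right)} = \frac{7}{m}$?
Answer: $- \frac{1155}{2} \approx -577.5$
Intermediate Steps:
$\left(n{\left(-6 \right)} - 8\right) 63 = \left(\frac{7}{-6} - 8\right) 63 = \left(7 \left(- \frac{1}{6}\right) - 8\right) 63 = \left(- \frac{7}{6} - 8\right) 63 = \left(- \frac{55}{6}\right) 63 = - \frac{1155}{2}$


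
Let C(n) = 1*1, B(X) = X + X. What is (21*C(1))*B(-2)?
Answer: -84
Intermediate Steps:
B(X) = 2*X
C(n) = 1
(21*C(1))*B(-2) = (21*1)*(2*(-2)) = 21*(-4) = -84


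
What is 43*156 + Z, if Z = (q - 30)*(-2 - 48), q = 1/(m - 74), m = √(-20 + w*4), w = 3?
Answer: 11254093/1371 + 25*I*√2/1371 ≈ 8208.7 + 0.025788*I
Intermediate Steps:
m = 2*I*√2 (m = √(-20 + 3*4) = √(-20 + 12) = √(-8) = 2*I*√2 ≈ 2.8284*I)
q = 1/(-74 + 2*I*√2) (q = 1/(2*I*√2 - 74) = 1/(-74 + 2*I*√2) ≈ -0.013494 - 0.00051576*I)
Z = 2057425/1371 + 25*I*√2/1371 (Z = ((-37/2742 - I*√2/2742) - 30)*(-2 - 48) = (-82297/2742 - I*√2/2742)*(-50) = 2057425/1371 + 25*I*√2/1371 ≈ 1500.7 + 0.025788*I)
43*156 + Z = 43*156 + (2057425/1371 + 25*I*√2/1371) = 6708 + (2057425/1371 + 25*I*√2/1371) = 11254093/1371 + 25*I*√2/1371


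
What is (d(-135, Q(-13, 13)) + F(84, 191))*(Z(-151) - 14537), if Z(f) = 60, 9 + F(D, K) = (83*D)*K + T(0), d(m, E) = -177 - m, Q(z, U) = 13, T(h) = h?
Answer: -19277587677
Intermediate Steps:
F(D, K) = -9 + 83*D*K (F(D, K) = -9 + ((83*D)*K + 0) = -9 + (83*D*K + 0) = -9 + 83*D*K)
(d(-135, Q(-13, 13)) + F(84, 191))*(Z(-151) - 14537) = ((-177 - 1*(-135)) + (-9 + 83*84*191))*(60 - 14537) = ((-177 + 135) + (-9 + 1331652))*(-14477) = (-42 + 1331643)*(-14477) = 1331601*(-14477) = -19277587677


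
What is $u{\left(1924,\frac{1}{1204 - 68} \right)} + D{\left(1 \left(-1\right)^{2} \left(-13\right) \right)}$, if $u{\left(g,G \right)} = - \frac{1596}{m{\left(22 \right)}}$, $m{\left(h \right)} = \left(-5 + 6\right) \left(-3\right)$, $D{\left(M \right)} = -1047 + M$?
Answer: $-528$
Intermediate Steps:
$m{\left(h \right)} = -3$ ($m{\left(h \right)} = 1 \left(-3\right) = -3$)
$u{\left(g,G \right)} = 532$ ($u{\left(g,G \right)} = - \frac{1596}{-3} = \left(-1596\right) \left(- \frac{1}{3}\right) = 532$)
$u{\left(1924,\frac{1}{1204 - 68} \right)} + D{\left(1 \left(-1\right)^{2} \left(-13\right) \right)} = 532 - \left(1047 - 1 \left(-1\right)^{2} \left(-13\right)\right) = 532 - \left(1047 - 1 \cdot 1 \left(-13\right)\right) = 532 + \left(-1047 + 1 \left(-13\right)\right) = 532 - 1060 = -528$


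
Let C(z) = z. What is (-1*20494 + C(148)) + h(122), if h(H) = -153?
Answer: -20499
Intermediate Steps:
(-1*20494 + C(148)) + h(122) = (-1*20494 + 148) - 153 = (-20494 + 148) - 153 = -20346 - 153 = -20499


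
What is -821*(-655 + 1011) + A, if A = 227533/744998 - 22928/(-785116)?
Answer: -42738728882419749/146227462442 ≈ -2.9228e+5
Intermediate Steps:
A = 48930278243/146227462442 (A = 227533*(1/744998) - 22928*(-1/785116) = 227533/744998 + 5732/196279 = 48930278243/146227462442 ≈ 0.33462)
-821*(-655 + 1011) + A = -821*(-655 + 1011) + 48930278243/146227462442 = -821*356 + 48930278243/146227462442 = -292276 + 48930278243/146227462442 = -42738728882419749/146227462442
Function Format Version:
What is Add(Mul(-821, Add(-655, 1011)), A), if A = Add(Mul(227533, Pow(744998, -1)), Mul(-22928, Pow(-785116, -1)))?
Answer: Rational(-42738728882419749, 146227462442) ≈ -2.9228e+5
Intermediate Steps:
A = Rational(48930278243, 146227462442) (A = Add(Mul(227533, Rational(1, 744998)), Mul(-22928, Rational(-1, 785116))) = Add(Rational(227533, 744998), Rational(5732, 196279)) = Rational(48930278243, 146227462442) ≈ 0.33462)
Add(Mul(-821, Add(-655, 1011)), A) = Add(Mul(-821, Add(-655, 1011)), Rational(48930278243, 146227462442)) = Add(Mul(-821, 356), Rational(48930278243, 146227462442)) = Add(-292276, Rational(48930278243, 146227462442)) = Rational(-42738728882419749, 146227462442)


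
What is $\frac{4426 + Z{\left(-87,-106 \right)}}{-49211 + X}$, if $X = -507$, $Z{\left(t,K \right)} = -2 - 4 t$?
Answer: $- \frac{2386}{24859} \approx -0.095981$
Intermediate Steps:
$\frac{4426 + Z{\left(-87,-106 \right)}}{-49211 + X} = \frac{4426 - -346}{-49211 - 507} = \frac{4426 + \left(-2 + 348\right)}{-49718} = \left(4426 + 346\right) \left(- \frac{1}{49718}\right) = 4772 \left(- \frac{1}{49718}\right) = - \frac{2386}{24859}$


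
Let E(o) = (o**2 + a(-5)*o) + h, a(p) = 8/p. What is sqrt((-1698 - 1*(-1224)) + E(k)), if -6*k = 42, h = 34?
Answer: 3*I*sqrt(1055)/5 ≈ 19.488*I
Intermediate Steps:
k = -7 (k = -1/6*42 = -7)
E(o) = 34 + o**2 - 8*o/5 (E(o) = (o**2 + (8/(-5))*o) + 34 = (o**2 + (8*(-1/5))*o) + 34 = (o**2 - 8*o/5) + 34 = 34 + o**2 - 8*o/5)
sqrt((-1698 - 1*(-1224)) + E(k)) = sqrt((-1698 - 1*(-1224)) + (34 + (-7)**2 - 8/5*(-7))) = sqrt((-1698 + 1224) + (34 + 49 + 56/5)) = sqrt(-474 + 471/5) = sqrt(-1899/5) = 3*I*sqrt(1055)/5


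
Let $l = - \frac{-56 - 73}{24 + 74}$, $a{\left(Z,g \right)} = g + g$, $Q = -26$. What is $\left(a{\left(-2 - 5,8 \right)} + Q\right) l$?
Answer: $- \frac{645}{49} \approx -13.163$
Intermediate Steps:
$a{\left(Z,g \right)} = 2 g$
$l = \frac{129}{98}$ ($l = - \frac{-129}{98} = \left(-1\right) \left(- \frac{129}{98}\right) = \frac{129}{98} \approx 1.3163$)
$\left(a{\left(-2 - 5,8 \right)} + Q\right) l = \left(2 \cdot 8 - 26\right) \frac{129}{98} = \left(16 - 26\right) \frac{129}{98} = \left(-10\right) \frac{129}{98} = - \frac{645}{49}$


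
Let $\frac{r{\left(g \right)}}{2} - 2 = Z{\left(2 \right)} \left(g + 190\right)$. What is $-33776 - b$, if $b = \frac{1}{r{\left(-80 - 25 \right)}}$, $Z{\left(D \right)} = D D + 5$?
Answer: $- \frac{51812385}{1534} \approx -33776.0$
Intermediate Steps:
$Z{\left(D \right)} = 5 + D^{2}$ ($Z{\left(D \right)} = D^{2} + 5 = 5 + D^{2}$)
$r{\left(g \right)} = 3424 + 18 g$ ($r{\left(g \right)} = 4 + 2 \left(5 + 2^{2}\right) \left(g + 190\right) = 4 + 2 \left(5 + 4\right) \left(190 + g\right) = 4 + 2 \cdot 9 \left(190 + g\right) = 4 + 2 \left(1710 + 9 g\right) = 4 + \left(3420 + 18 g\right) = 3424 + 18 g$)
$b = \frac{1}{1534}$ ($b = \frac{1}{3424 + 18 \left(-80 - 25\right)} = \frac{1}{3424 + 18 \left(-105\right)} = \frac{1}{3424 - 1890} = \frac{1}{1534} \approx 0.00065189$)
$-33776 - b = -33776 - \frac{1}{1534} = - \frac{51812385}{1534}$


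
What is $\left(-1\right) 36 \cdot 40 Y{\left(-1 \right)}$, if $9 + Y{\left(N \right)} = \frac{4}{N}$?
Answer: $18720$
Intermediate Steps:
$Y{\left(N \right)} = -9 + \frac{4}{N}$
$\left(-1\right) 36 \cdot 40 Y{\left(-1 \right)} = \left(-1\right) 36 \cdot 40 \left(-9 + \frac{4}{-1}\right) = \left(-36\right) 40 \left(-9 + 4 \left(-1\right)\right) = - 1440 \left(-9 - 4\right) = \left(-1440\right) \left(-13\right) = 18720$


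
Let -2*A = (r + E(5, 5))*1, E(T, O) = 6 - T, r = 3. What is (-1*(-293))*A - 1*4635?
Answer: -5221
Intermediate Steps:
A = -2 (A = -(3 + (6 - 1*5))/2 = -(3 + (6 - 5))/2 = -(3 + 1)/2 = -2 ≈ -2.0000)
(-1*(-293))*A - 1*4635 = -1*(-293)*(-2) - 1*4635 = 293*(-2) - 4635 = -586 - 4635 = -5221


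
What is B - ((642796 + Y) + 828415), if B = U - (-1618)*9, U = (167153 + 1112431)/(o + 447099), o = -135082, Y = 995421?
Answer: -765086245606/312017 ≈ -2.4521e+6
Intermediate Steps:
U = 1279584/312017 (U = (167153 + 1112431)/(-135082 + 447099) = 1279584/312017 ≈ 4.1010)
B = 4544871138/312017 (B = 1279584/312017 - (-1618)*9 = 1279584/312017 - 1*(-14562) = 1279584/312017 + 14562 = 4544871138/312017 ≈ 14566.)
B - ((642796 + Y) + 828415) = 4544871138/312017 - ((642796 + 995421) + 828415) = 4544871138/312017 - (1638217 + 828415) = 4544871138/312017 - 1*2466632 = 4544871138/312017 - 2466632 = -765086245606/312017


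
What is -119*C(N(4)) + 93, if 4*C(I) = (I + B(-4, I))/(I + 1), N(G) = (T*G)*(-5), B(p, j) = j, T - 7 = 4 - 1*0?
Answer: 7277/219 ≈ 33.228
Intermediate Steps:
T = 11 (T = 7 + (4 - 1*0) = 7 + (4 + 0) = 7 + 4 = 11)
N(G) = -55*G (N(G) = (11*G)*(-5) = -55*G)
C(I) = I/(2*(1 + I)) (C(I) = ((I + I)/(I + 1))/4 = ((2*I)/(1 + I))/4 = (2*I/(1 + I))/4 = I/(2*(1 + I)))
-119*C(N(4)) + 93 = -119*(-55*4)/(2*(1 - 55*4)) + 93 = -119*(-220)/(2*(1 - 220)) + 93 = -119*(-220)/(2*(-219)) + 93 = -119*(-220)*(-1)/(2*219) + 93 = -119*110/219 + 93 = -13090/219 + 93 = 7277/219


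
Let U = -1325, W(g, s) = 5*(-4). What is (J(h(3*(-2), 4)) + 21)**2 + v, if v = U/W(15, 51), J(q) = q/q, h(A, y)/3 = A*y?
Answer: 2201/4 ≈ 550.25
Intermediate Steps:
W(g, s) = -20
h(A, y) = 3*A*y (h(A, y) = 3*(A*y) = 3*A*y)
J(q) = 1
v = 265/4 (v = -1325/(-20) = -1325*(-1/20) = 265/4 ≈ 66.250)
(J(h(3*(-2), 4)) + 21)**2 + v = (1 + 21)**2 + 265/4 = 22**2 + 265/4 = 484 + 265/4 = 2201/4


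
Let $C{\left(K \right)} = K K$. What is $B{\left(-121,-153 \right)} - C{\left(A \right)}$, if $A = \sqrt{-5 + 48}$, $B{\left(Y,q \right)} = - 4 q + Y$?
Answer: $448$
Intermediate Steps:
$B{\left(Y,q \right)} = Y - 4 q$
$A = \sqrt{43} \approx 6.5574$
$C{\left(K \right)} = K^{2}$
$B{\left(-121,-153 \right)} - C{\left(A \right)} = \left(-121 - -612\right) - \left(\sqrt{43}\right)^{2} = \left(-121 + 612\right) - 43 = 491 - 43 = 448$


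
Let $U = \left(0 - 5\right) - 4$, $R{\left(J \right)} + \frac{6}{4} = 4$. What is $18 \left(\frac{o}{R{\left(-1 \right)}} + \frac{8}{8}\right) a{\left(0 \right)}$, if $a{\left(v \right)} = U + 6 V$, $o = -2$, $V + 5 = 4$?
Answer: $-54$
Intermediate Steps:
$R{\left(J \right)} = \frac{5}{2}$ ($R{\left(J \right)} = - \frac{3}{2} + 4 = \frac{5}{2}$)
$V = -1$ ($V = -5 + 4 = -1$)
$U = -9$ ($U = -5 - 4 = -9$)
$a{\left(v \right)} = -15$ ($a{\left(v \right)} = -9 + 6 \left(-1\right) = -9 - 6 = -15$)
$18 \left(\frac{o}{R{\left(-1 \right)}} + \frac{8}{8}\right) a{\left(0 \right)} = 18 \left(- \frac{2}{\frac{5}{2}} + \frac{8}{8}\right) \left(-15\right) = 18 \left(\left(-2\right) \frac{2}{5} + 8 \cdot \frac{1}{8}\right) \left(-15\right) = 18 \left(- \frac{4}{5} + 1\right) \left(-15\right) = 18 \cdot \frac{1}{5} \left(-15\right) = \frac{18}{5} \left(-15\right) = -54$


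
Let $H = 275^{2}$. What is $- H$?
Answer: $-75625$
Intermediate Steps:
$H = 75625$
$- H = \left(-1\right) 75625 = -75625$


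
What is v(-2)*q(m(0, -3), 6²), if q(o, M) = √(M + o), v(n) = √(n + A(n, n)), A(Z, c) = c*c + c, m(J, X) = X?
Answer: 0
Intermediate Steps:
A(Z, c) = c + c² (A(Z, c) = c² + c = c + c²)
v(n) = √(n + n*(1 + n))
v(-2)*q(m(0, -3), 6²) = √(-2*(2 - 2))*√(6² - 3) = √(-2*0)*√(36 - 3) = √0*√33 = 0*√33 = 0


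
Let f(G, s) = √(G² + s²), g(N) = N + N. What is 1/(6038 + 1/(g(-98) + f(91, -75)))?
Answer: 147991184/893569585545 + √13906/893569585545 ≈ 0.00016562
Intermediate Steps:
g(N) = 2*N
1/(6038 + 1/(g(-98) + f(91, -75))) = 1/(6038 + 1/(2*(-98) + √(91² + (-75)²))) = 1/(6038 + 1/(-196 + √(8281 + 5625))) = 1/(6038 + 1/(-196 + √13906))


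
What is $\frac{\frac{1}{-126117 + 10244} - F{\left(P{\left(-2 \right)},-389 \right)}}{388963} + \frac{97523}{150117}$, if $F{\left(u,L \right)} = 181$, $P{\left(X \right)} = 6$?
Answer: $\frac{4392243406832939}{6765819681084783} \approx 0.64918$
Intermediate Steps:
$\frac{\frac{1}{-126117 + 10244} - F{\left(P{\left(-2 \right)},-389 \right)}}{388963} + \frac{97523}{150117} = \frac{\frac{1}{-126117 + 10244} - 181}{388963} + \frac{97523}{150117} = \left(\frac{1}{-115873} - 181\right) \frac{1}{388963} + 97523 \cdot \frac{1}{150117} = \left(- \frac{1}{115873} - 181\right) \frac{1}{388963} + \frac{97523}{150117} = \left(- \frac{20973014}{115873}\right) \frac{1}{388963} + \frac{97523}{150117} = - \frac{20973014}{45070309699} + \frac{97523}{150117} = \frac{4392243406832939}{6765819681084783}$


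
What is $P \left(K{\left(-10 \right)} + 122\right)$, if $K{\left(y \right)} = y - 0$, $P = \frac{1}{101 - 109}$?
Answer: $-14$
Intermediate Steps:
$P = - \frac{1}{8}$ ($P = \frac{1}{-8} = - \frac{1}{8} \approx -0.125$)
$K{\left(y \right)} = y$ ($K{\left(y \right)} = y + 0 = y$)
$P \left(K{\left(-10 \right)} + 122\right) = - \frac{-10 + 122}{8} = \left(- \frac{1}{8}\right) 112 = -14$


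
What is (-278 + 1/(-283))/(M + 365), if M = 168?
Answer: -78675/150839 ≈ -0.52158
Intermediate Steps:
(-278 + 1/(-283))/(M + 365) = (-278 + 1/(-283))/(168 + 365) = (-278 - 1/283)/533 = -78675/283*1/533 = -78675/150839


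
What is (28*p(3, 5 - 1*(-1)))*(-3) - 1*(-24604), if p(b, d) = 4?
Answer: 24268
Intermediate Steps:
(28*p(3, 5 - 1*(-1)))*(-3) - 1*(-24604) = (28*4)*(-3) - 1*(-24604) = 112*(-3) + 24604 = -336 + 24604 = 24268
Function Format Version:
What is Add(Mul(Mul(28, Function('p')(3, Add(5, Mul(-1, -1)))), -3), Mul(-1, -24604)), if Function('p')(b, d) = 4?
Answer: 24268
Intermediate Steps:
Add(Mul(Mul(28, Function('p')(3, Add(5, Mul(-1, -1)))), -3), Mul(-1, -24604)) = Add(Mul(Mul(28, 4), -3), Mul(-1, -24604)) = Add(Mul(112, -3), 24604) = Add(-336, 24604) = 24268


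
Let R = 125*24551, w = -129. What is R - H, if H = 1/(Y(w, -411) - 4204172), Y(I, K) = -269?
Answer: 12902903873876/4204441 ≈ 3.0689e+6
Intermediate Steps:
H = -1/4204441 (H = 1/(-269 - 4204172) = 1/(-4204441) = -1/4204441 ≈ -2.3784e-7)
R = 3068875
R - H = 3068875 - 1*(-1/4204441) = 3068875 + 1/4204441 = 12902903873876/4204441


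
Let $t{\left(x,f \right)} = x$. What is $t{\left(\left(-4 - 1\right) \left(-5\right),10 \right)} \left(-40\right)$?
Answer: $-1000$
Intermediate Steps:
$t{\left(\left(-4 - 1\right) \left(-5\right),10 \right)} \left(-40\right) = \left(-4 - 1\right) \left(-5\right) \left(-40\right) = \left(-5\right) \left(-5\right) \left(-40\right) = 25 \left(-40\right) = -1000$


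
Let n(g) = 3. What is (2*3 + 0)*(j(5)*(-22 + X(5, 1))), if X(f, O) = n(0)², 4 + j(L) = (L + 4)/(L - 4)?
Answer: -390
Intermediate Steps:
j(L) = -4 + (4 + L)/(-4 + L) (j(L) = -4 + (L + 4)/(L - 4) = -4 + (4 + L)/(-4 + L))
X(f, O) = 9 (X(f, O) = 3² = 9)
(2*3 + 0)*(j(5)*(-22 + X(5, 1))) = (2*3 + 0)*(((20 - 3*5)/(-4 + 5))*(-22 + 9)) = (6 + 0)*(((20 - 15)/1)*(-13)) = 6*((1*5)*(-13)) = 6*(5*(-13)) = 6*(-65) = -390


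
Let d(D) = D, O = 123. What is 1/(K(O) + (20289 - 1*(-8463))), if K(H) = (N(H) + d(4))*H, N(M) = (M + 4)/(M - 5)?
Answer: 118/3466413 ≈ 3.4041e-5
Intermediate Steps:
N(M) = (4 + M)/(-5 + M)
K(H) = H*(4 + (4 + H)/(-5 + H)) (K(H) = ((4 + H)/(-5 + H) + 4)*H = (4 + (4 + H)/(-5 + H))*H = H*(4 + (4 + H)/(-5 + H)))
1/(K(O) + (20289 - 1*(-8463))) = 1/(123*(-16 + 5*123)/(-5 + 123) + (20289 - 1*(-8463))) = 1/(123*(-16 + 615)/118 + (20289 + 8463)) = 1/(123*(1/118)*599 + 28752) = 1/(73677/118 + 28752) = 1/(3466413/118) = 118/3466413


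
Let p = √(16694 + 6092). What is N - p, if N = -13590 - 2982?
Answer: -16572 - √22786 ≈ -16723.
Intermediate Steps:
N = -16572
p = √22786 ≈ 150.95
N - p = -16572 - √22786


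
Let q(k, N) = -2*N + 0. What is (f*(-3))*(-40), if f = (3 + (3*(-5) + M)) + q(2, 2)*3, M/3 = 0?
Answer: -2880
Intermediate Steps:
M = 0 (M = 3*0 = 0)
q(k, N) = -2*N
f = -24 (f = (3 + (3*(-5) + 0)) - 2*2*3 = (3 + (-15 + 0)) - 4*3 = (3 - 15) - 12 = -12 - 12 = -24)
(f*(-3))*(-40) = -24*(-3)*(-40) = 72*(-40) = -2880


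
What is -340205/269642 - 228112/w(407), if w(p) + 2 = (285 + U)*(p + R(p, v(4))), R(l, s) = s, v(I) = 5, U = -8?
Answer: -50166725457/15386042162 ≈ -3.2605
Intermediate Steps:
w(p) = 1383 + 277*p (w(p) = -2 + (285 - 8)*(p + 5) = -2 + 277*(5 + p) = -2 + (1385 + 277*p) = 1383 + 277*p)
-340205/269642 - 228112/w(407) = -340205/269642 - 228112/(1383 + 277*407) = -340205*1/269642 - 228112/(1383 + 112739) = -340205/269642 - 228112/114122 = -340205/269642 - 228112*1/114122 = -340205/269642 - 114056/57061 = -50166725457/15386042162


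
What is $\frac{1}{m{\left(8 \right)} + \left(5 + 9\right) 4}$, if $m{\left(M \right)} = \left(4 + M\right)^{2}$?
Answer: $\frac{1}{200} \approx 0.005$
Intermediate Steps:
$\frac{1}{m{\left(8 \right)} + \left(5 + 9\right) 4} = \frac{1}{\left(4 + 8\right)^{2} + \left(5 + 9\right) 4} = \frac{1}{12^{2} + 14 \cdot 4} = \frac{1}{144 + 56} = \frac{1}{200}$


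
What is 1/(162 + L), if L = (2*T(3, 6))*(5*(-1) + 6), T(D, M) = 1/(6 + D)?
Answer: 9/1460 ≈ 0.0061644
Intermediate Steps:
L = 2/9 (L = (2/(6 + 3))*(5*(-1) + 6) = (2/9)*(-5 + 6) = (2*(1/9))*1 = (2/9)*1 = 2/9 ≈ 0.22222)
1/(162 + L) = 1/(162 + 2/9) = 1/(1460/9) = 9/1460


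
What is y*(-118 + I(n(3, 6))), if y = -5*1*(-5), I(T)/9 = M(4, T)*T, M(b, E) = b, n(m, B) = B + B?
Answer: 7850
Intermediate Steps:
n(m, B) = 2*B
I(T) = 36*T (I(T) = 9*(4*T) = 36*T)
y = 25 (y = -5*(-5) = 25)
y*(-118 + I(n(3, 6))) = 25*(-118 + 36*(2*6)) = 25*(-118 + 36*12) = 25*(-118 + 432) = 25*314 = 7850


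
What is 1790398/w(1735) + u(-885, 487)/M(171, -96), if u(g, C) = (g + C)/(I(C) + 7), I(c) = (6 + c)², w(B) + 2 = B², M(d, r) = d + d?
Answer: 74412953910871/125112622214448 ≈ 0.59477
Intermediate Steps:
M(d, r) = 2*d
w(B) = -2 + B²
u(g, C) = (C + g)/(7 + (6 + C)²) (u(g, C) = (g + C)/((6 + C)² + 7) = (C + g)/(7 + (6 + C)²))
1790398/w(1735) + u(-885, 487)/M(171, -96) = 1790398/(-2 + 1735²) + ((487 - 885)/(7 + (6 + 487)²))/((2*171)) = 1790398/(-2 + 3010225) + (-398/(7 + 493²))/342 = 1790398/3010223 + (-398/(7 + 243049))*(1/342) = 1790398*(1/3010223) + (-398/243056)*(1/342) = 1790398/3010223 + ((1/243056)*(-398))*(1/342) = 1790398/3010223 - 199/121528*1/342 = 1790398/3010223 - 199/41562576 = 74412953910871/125112622214448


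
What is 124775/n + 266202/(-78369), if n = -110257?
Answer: -1863291709/411463373 ≈ -4.5285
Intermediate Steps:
124775/n + 266202/(-78369) = 124775/(-110257) + 266202/(-78369) = 124775*(-1/110257) + 266202*(-1/78369) = -17825/15751 - 88734/26123 = -1863291709/411463373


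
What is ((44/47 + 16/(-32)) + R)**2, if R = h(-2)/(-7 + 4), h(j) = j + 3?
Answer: 841/79524 ≈ 0.010575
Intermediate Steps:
h(j) = 3 + j
R = -1/3 (R = (3 - 2)/(-7 + 4) = 1/(-3) = 1*(-1/3) = -1/3 ≈ -0.33333)
((44/47 + 16/(-32)) + R)**2 = ((44/47 + 16/(-32)) - 1/3)**2 = ((44*(1/47) + 16*(-1/32)) - 1/3)**2 = ((44/47 - 1/2) - 1/3)**2 = (41/94 - 1/3)**2 = (29/282)**2 = 841/79524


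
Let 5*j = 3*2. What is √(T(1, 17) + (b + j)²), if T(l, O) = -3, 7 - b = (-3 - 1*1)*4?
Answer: √14566/5 ≈ 24.138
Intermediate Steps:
b = 23 (b = 7 - (-3 - 1*1)*4 = 7 - (-3 - 1)*4 = 7 - (-4)*4 = 7 - 1*(-16) = 7 + 16 = 23)
j = 6/5 (j = (3*2)/5 = (⅕)*6 = 6/5 ≈ 1.2000)
√(T(1, 17) + (b + j)²) = √(-3 + (23 + 6/5)²) = √(-3 + (121/5)²) = √(-3 + 14641/25) = √(14566/25) = √14566/5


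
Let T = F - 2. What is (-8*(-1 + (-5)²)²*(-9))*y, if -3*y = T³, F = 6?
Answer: -884736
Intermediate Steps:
T = 4 (T = 6 - 2 = 4)
y = -64/3 (y = -⅓*4³ = -⅓*64 = -64/3 ≈ -21.333)
(-8*(-1 + (-5)²)²*(-9))*y = (-8*(-1 + (-5)²)²*(-9))*(-64/3) = (-8*(-1 + 25)²*(-9))*(-64/3) = (-8*24²*(-9))*(-64/3) = (-8*576*(-9))*(-64/3) = -4608*(-9)*(-64/3) = 41472*(-64/3) = -884736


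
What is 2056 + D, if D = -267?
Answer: 1789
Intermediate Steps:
2056 + D = 2056 - 267 = 1789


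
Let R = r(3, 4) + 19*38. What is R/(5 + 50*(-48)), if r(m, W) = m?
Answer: -145/479 ≈ -0.30271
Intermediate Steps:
R = 725 (R = 3 + 19*38 = 3 + 722 = 725)
R/(5 + 50*(-48)) = 725/(5 + 50*(-48)) = 725/(5 - 2400) = 725/(-2395) = 725*(-1/2395) = -145/479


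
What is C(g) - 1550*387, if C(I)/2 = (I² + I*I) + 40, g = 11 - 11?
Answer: -599770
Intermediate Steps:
g = 0
C(I) = 80 + 4*I² (C(I) = 2*((I² + I*I) + 40) = 2*((I² + I²) + 40) = 2*(2*I² + 40) = 2*(40 + 2*I²) = 80 + 4*I²)
C(g) - 1550*387 = (80 + 4*0²) - 1550*387 = (80 + 4*0) - 599850 = (80 + 0) - 599850 = 80 - 599850 = -599770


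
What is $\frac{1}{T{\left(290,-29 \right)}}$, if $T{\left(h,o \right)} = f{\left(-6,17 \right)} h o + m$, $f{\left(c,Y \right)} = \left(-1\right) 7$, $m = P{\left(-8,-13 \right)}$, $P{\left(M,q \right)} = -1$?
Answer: $\frac{1}{58869} \approx 1.6987 \cdot 10^{-5}$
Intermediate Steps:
$m = -1$
$f{\left(c,Y \right)} = -7$
$T{\left(h,o \right)} = -1 - 7 h o$ ($T{\left(h,o \right)} = - 7 h o - 1 = -1 - 7 h o$)
$\frac{1}{T{\left(290,-29 \right)}} = \frac{1}{-1 - 2030 \left(-29\right)} = \frac{1}{-1 + 58870} = \frac{1}{58869}$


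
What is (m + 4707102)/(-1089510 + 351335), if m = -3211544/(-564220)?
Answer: -663961075496/104123274625 ≈ -6.3767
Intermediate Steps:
m = 802886/141055 (m = -3211544*(-1/564220) = 802886/141055 ≈ 5.6920)
(m + 4707102)/(-1089510 + 351335) = (802886/141055 + 4707102)/(-1089510 + 351335) = (663961075496/141055)/(-738175) = (663961075496/141055)*(-1/738175) = -663961075496/104123274625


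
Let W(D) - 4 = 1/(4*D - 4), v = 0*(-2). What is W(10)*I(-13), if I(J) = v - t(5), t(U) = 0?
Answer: 0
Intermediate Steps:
v = 0
I(J) = 0 (I(J) = 0 - 1*0 = 0 + 0 = 0)
W(D) = 4 + 1/(-4 + 4*D) (W(D) = 4 + 1/(4*D - 4) = 4 + 1/(-4 + 4*D))
W(10)*I(-13) = ((-15 + 16*10)/(4*(-1 + 10)))*0 = ((¼)*(-15 + 160)/9)*0 = ((¼)*(⅑)*145)*0 = (145/36)*0 = 0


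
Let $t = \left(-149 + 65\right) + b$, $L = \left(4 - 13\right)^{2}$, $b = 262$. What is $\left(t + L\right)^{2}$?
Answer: $67081$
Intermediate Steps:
$L = 81$ ($L = \left(-9\right)^{2} = 81$)
$t = 178$ ($t = \left(-149 + 65\right) + 262 = -84 + 262 = 178$)
$\left(t + L\right)^{2} = \left(178 + 81\right)^{2} = 259^{2} = 67081$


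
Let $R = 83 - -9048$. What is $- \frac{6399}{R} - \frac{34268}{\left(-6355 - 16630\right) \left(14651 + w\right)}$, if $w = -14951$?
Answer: $- \frac{11109301402}{15740702625} \approx -0.70577$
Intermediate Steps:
$R = 9131$ ($R = 83 + 9048 = 9131$)
$- \frac{6399}{R} - \frac{34268}{\left(-6355 - 16630\right) \left(14651 + w\right)} = - \frac{6399}{9131} - \frac{34268}{\left(-6355 - 16630\right) \left(14651 - 14951\right)} = \left(-6399\right) \frac{1}{9131} - \frac{34268}{\left(-22985\right) \left(-300\right)} = - \frac{6399}{9131} - \frac{34268}{6895500} = - \frac{6399}{9131} - \frac{8567}{1723875} = - \frac{11109301402}{15740702625}$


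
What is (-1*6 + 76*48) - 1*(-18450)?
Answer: 22092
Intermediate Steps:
(-1*6 + 76*48) - 1*(-18450) = (-6 + 3648) + 18450 = 3642 + 18450 = 22092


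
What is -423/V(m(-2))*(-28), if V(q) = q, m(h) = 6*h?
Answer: -987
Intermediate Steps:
-423/V(m(-2))*(-28) = -423/(6*(-2))*(-28) = -423/(-12)*(-28) = -423*(-1/12)*(-28) = (141/4)*(-28) = -987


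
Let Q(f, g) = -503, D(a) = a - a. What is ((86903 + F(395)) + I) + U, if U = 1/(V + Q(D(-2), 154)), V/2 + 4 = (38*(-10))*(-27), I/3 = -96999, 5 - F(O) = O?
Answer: -4091520355/20009 ≈ -2.0448e+5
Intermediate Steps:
F(O) = 5 - O
I = -290997 (I = 3*(-96999) = -290997)
D(a) = 0
V = 20512 (V = -8 + 2*((38*(-10))*(-27)) = -8 + 2*(-380*(-27)) = -8 + 2*10260 = -8 + 20520 = 20512)
U = 1/20009 (U = 1/(20512 - 503) = 1/20009 ≈ 4.9978e-5)
((86903 + F(395)) + I) + U = ((86903 + (5 - 1*395)) - 290997) + 1/20009 = ((86903 + (5 - 395)) - 290997) + 1/20009 = ((86903 - 390) - 290997) + 1/20009 = (86513 - 290997) + 1/20009 = -204484 + 1/20009 = -4091520355/20009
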